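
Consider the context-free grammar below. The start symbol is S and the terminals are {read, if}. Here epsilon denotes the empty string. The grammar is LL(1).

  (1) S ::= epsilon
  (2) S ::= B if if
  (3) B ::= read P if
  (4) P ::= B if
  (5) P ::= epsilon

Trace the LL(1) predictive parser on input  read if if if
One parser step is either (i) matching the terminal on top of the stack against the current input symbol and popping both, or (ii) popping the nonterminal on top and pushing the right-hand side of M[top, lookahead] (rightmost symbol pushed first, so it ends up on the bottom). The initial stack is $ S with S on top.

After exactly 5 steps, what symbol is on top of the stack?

step 1: stack=$ S  input=read if if if $  — expand S ::= B if if
step 2: stack=$ if if B  input=read if if if $  — expand B ::= read P if
step 3: stack=$ if if if P read  input=read if if if $  — match read
step 4: stack=$ if if if P  input=if if if $  — expand P ::= epsilon
step 5: stack=$ if if if  input=if if if $  — match if
Stack after step 5: $ if if (top = if).

if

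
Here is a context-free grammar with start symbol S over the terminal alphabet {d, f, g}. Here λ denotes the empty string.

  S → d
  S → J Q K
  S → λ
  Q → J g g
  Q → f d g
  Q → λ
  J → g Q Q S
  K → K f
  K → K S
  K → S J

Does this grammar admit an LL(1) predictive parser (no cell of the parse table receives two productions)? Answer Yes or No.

No

FIRST(S) = {λ, d, g}
FIRST(Q) = {λ, f, g}
FIRST(J) = {g}
FIRST(K) = {d, g}
FOLLOW(S) = {$, d, f, g}
FOLLOW(Q) = {$, d, f, g}
FOLLOW(J) = {$, d, f, g}
FOLLOW(K) = {$, d, f, g}
Cell M[K, d] receives both K → K f and K → K S and K → S J — the grammar is not LL(1).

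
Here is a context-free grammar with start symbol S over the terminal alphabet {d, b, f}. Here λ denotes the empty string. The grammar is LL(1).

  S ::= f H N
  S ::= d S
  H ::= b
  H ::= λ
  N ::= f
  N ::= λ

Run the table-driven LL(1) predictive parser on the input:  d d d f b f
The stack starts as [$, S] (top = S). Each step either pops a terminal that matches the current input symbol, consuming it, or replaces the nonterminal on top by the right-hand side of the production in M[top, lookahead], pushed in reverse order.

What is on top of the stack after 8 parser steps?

     Stack    Input          Action
  1  $ S      d d d f b f $  expand S ::= d S
  2  $ S d    d d d f b f $  match d
  3  $ S      d d f b f $    expand S ::= d S
  4  $ S d    d d f b f $    match d
  5  $ S      d f b f $      expand S ::= d S
  6  $ S d    d f b f $      match d
  7  $ S      f b f $        expand S ::= f H N
  8  $ N H f  f b f $        match f
Stack after step 8: $ N H (top = H).

H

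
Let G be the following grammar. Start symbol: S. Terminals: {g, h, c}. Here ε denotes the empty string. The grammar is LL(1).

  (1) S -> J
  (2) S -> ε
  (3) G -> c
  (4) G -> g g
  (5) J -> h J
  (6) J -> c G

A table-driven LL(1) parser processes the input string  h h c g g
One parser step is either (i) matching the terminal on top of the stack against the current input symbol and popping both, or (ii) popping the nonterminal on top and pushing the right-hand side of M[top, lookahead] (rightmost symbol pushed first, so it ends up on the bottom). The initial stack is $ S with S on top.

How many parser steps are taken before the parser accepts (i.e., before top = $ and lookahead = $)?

10

      Stack  Input        Action
   1  $ S    h h c g g $  expand S -> J
   2  $ J    h h c g g $  expand J -> h J
   3  $ J h  h h c g g $  match h
   4  $ J    h c g g $    expand J -> h J
   5  $ J h  h c g g $    match h
   6  $ J    c g g $      expand J -> c G
   7  $ G c  c g g $      match c
   8  $ G    g g $        expand G -> g g
   9  $ g g  g g $        match g
  10  $ g    g $          match g
Accept reached after 10 steps.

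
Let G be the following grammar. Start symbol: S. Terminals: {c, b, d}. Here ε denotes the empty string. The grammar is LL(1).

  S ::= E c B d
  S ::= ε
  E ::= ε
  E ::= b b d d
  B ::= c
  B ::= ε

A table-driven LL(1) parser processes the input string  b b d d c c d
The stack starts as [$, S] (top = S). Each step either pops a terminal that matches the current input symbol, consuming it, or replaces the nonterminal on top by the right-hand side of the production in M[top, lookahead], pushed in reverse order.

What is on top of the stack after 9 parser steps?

d

     Stack            Input            Action
  1  $ S              b b d d c c d $  expand S ::= E c B d
  2  $ d B c E        b b d d c c d $  expand E ::= b b d d
  3  $ d B c d d b b  b b d d c c d $  match b
  4  $ d B c d d b    b d d c c d $    match b
  5  $ d B c d d      d d c c d $      match d
  6  $ d B c d        d c c d $        match d
  7  $ d B c          c c d $          match c
  8  $ d B            c d $            expand B ::= c
  9  $ d c            c d $            match c
Stack after step 9: $ d (top = d).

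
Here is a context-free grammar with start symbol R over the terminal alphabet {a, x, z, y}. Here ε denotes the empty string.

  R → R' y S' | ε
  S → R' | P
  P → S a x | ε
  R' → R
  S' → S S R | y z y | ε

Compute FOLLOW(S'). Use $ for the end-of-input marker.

FIRST(R): from R→R' y S' we get {y}; from R→ε we get {ε}. So FIRST(R) = {ε, y}.
FIRST(R'): from R'→R we get {ε, y}. So FIRST(R') = {ε, y}.
FIRST(S): from S→R' we get {ε, y}; from S→P we get {ε, a, y}. So FIRST(S) = {ε, a, y}.
FIRST(P): from P→S a x we get {a, y}; from P→ε we get {ε}. So FIRST(P) = {ε, a, y}.
FIRST(S'): from S'→S S R we get {ε, a, y}; from S'→y z y we get {y}; from S'→ε we get {ε}. So FIRST(S') = {ε, a, y}.
FOLLOW(R) includes $ since R is the start symbol.
FOLLOW(R): in R'→R, the suffix after R is empty, so FOLLOW(R) ⊇ FOLLOW(R') = {$, a, y}; in S'→S S R, the suffix after R is empty, so FOLLOW(R) ⊇ FOLLOW(S') = {$, a, y}. Thus FOLLOW(R) = {$, a, y}.
FOLLOW(S'): in R→R' y S', the suffix after S' is empty, so FOLLOW(S') ⊇ FOLLOW(R) = {$, a, y}. Thus FOLLOW(S') = {$, a, y}.
FOLLOW(S): in P→S a x, S is followed by a x with FIRST {a}; in S'→S S R (occurrence 1), S is followed by S R with FIRST {ε, a, y}; in S'→S S R (occurrence 1), the suffix after S is nullable, so FOLLOW(S) ⊇ FOLLOW(S') = {$, a, y}; in S'→S S R (occurrence 2), S is followed by R with FIRST {ε, y}; in S'→S S R (occurrence 2), the suffix after S is nullable, so FOLLOW(S) ⊇ FOLLOW(S') = {$, a, y}. Thus FOLLOW(S) = {$, a, y}.
FOLLOW(P): in S→P, the suffix after P is empty, so FOLLOW(P) ⊇ FOLLOW(S) = {$, a, y}. Thus FOLLOW(P) = {$, a, y}.
FOLLOW(R'): in R→R' y S', R' is followed by y S' with FIRST {y}; in S→R', the suffix after R' is empty, so FOLLOW(R') ⊇ FOLLOW(S) = {$, a, y}. Thus FOLLOW(R') = {$, a, y}.

{$, a, y}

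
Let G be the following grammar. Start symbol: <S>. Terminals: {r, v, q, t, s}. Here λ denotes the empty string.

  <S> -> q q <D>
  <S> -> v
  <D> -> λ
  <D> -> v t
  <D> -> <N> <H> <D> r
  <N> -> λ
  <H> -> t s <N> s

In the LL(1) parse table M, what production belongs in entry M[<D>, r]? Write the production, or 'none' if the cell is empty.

FIRST(<S>) = {q, v}
FIRST(<N>) = {λ}
FIRST(<H>) = {t}
FIRST(<D>) = {λ, t, v}  (via <N> <H> <D> r)
FOLLOW(<S>) includes $ since <S> is the start symbol.
FOLLOW(<S>): <S> appears on no right-hand side. Thus FOLLOW(<S>) = {$}.
FOLLOW(<D>): in <S>->q q <D>, the suffix after <D> is empty, so FOLLOW(<D>) ⊇ FOLLOW(<S>) = {$}; in <D>-><N> <H> <D> r, <D> is followed by r with FIRST {r}. Thus FOLLOW(<D>) = {$, r}.
For <D> -> λ: FIRST(λ) = {λ}, so it goes in M[<D>, t] for t ∈ {}; since λ ∈ FIRST, also for every t ∈ FOLLOW(<D>) = {$, r}.
For <D> -> v t: FIRST(v t) = {v}, so it goes in M[<D>, t] for t ∈ {v}.
For <D> -> <N> <H> <D> r: FIRST(<N> <H> <D> r) = {t}, so it goes in M[<D>, t] for t ∈ {t}.

<D> -> λ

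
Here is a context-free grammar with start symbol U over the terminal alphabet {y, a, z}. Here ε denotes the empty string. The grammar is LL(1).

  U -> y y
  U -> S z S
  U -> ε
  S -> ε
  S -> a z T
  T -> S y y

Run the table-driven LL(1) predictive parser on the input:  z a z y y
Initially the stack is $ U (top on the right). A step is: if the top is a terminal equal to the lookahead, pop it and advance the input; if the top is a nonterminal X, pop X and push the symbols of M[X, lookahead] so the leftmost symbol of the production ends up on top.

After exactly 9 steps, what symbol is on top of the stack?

y

     Stack    Input        Action
  1  $ U      z a z y y $  expand U -> S z S
  2  $ S z S  z a z y y $  expand S -> ε
  3  $ S z    z a z y y $  match z
  4  $ S      a z y y $    expand S -> a z T
  5  $ T z a  a z y y $    match a
  6  $ T z    z y y $      match z
  7  $ T      y y $        expand T -> S y y
  8  $ y y S  y y $        expand S -> ε
  9  $ y y    y y $        match y
Stack after step 9: $ y (top = y).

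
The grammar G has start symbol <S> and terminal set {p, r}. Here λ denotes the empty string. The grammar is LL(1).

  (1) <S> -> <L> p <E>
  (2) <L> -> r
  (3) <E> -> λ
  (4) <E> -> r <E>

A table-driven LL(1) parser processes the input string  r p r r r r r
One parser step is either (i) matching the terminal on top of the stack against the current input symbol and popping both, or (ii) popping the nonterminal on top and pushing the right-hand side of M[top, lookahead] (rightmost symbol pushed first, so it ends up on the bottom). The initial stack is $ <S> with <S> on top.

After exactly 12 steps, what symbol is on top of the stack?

<E>

step 1: stack=$ <S>  input=r p r r r r r $  — expand <S> -> <L> p <E>
step 2: stack=$ <E> p <L>  input=r p r r r r r $  — expand <L> -> r
step 3: stack=$ <E> p r  input=r p r r r r r $  — match r
step 4: stack=$ <E> p  input=p r r r r r $  — match p
step 5: stack=$ <E>  input=r r r r r $  — expand <E> -> r <E>
step 6: stack=$ <E> r  input=r r r r r $  — match r
step 7: stack=$ <E>  input=r r r r $  — expand <E> -> r <E>
step 8: stack=$ <E> r  input=r r r r $  — match r
step 9: stack=$ <E>  input=r r r $  — expand <E> -> r <E>
step 10: stack=$ <E> r  input=r r r $  — match r
step 11: stack=$ <E>  input=r r $  — expand <E> -> r <E>
step 12: stack=$ <E> r  input=r r $  — match r
Stack after step 12: $ <E> (top = <E>).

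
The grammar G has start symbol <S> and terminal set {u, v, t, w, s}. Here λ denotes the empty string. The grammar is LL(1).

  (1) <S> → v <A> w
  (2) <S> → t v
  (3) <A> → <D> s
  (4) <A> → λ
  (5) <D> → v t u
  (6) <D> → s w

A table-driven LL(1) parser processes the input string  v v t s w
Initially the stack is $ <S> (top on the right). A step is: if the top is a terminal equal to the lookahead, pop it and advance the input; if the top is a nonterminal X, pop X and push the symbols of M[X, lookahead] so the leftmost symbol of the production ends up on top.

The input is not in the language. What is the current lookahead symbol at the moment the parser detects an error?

s

step 1: stack=$ <S>  input=v v t s w $  — expand <S> → v <A> w
step 2: stack=$ w <A> v  input=v v t s w $  — match v
step 3: stack=$ w <A>  input=v t s w $  — expand <A> → <D> s
step 4: stack=$ w s <D>  input=v t s w $  — expand <D> → v t u
step 5: stack=$ w s u t v  input=v t s w $  — match v
step 6: stack=$ w s u t  input=t s w $  — match t
step 7: stack=$ w s u  input=s w $  — error: top is terminal u but lookahead is s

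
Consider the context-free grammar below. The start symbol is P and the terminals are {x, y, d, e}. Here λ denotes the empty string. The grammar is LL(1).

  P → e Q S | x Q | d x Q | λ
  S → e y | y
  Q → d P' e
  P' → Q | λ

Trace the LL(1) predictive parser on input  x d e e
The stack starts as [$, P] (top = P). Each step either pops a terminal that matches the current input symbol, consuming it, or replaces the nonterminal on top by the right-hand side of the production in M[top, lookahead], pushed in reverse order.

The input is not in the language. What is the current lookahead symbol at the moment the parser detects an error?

step 1: stack=$ P  input=x d e e $  — expand P → x Q
step 2: stack=$ Q x  input=x d e e $  — match x
step 3: stack=$ Q  input=d e e $  — expand Q → d P' e
step 4: stack=$ e P' d  input=d e e $  — match d
step 5: stack=$ e P'  input=e e $  — expand P' → λ
step 6: stack=$ e  input=e e $  — match e
step 7: stack=$  input=e $  — error: stack empty but input remains

e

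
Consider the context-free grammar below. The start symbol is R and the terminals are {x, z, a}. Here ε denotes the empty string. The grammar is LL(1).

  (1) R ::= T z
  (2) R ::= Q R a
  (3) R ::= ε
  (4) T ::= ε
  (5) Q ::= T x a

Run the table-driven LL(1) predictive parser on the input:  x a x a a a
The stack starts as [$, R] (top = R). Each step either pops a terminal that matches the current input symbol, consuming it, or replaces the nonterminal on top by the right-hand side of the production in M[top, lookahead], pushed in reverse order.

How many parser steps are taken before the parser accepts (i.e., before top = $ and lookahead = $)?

step 1: stack=$ R  input=x a x a a a $  — expand R ::= Q R a
step 2: stack=$ a R Q  input=x a x a a a $  — expand Q ::= T x a
step 3: stack=$ a R a x T  input=x a x a a a $  — expand T ::= ε
step 4: stack=$ a R a x  input=x a x a a a $  — match x
step 5: stack=$ a R a  input=a x a a a $  — match a
step 6: stack=$ a R  input=x a a a $  — expand R ::= Q R a
step 7: stack=$ a a R Q  input=x a a a $  — expand Q ::= T x a
step 8: stack=$ a a R a x T  input=x a a a $  — expand T ::= ε
step 9: stack=$ a a R a x  input=x a a a $  — match x
step 10: stack=$ a a R a  input=a a a $  — match a
step 11: stack=$ a a R  input=a a $  — expand R ::= ε
step 12: stack=$ a a  input=a a $  — match a
step 13: stack=$ a  input=a $  — match a
Accept reached after 13 steps.

13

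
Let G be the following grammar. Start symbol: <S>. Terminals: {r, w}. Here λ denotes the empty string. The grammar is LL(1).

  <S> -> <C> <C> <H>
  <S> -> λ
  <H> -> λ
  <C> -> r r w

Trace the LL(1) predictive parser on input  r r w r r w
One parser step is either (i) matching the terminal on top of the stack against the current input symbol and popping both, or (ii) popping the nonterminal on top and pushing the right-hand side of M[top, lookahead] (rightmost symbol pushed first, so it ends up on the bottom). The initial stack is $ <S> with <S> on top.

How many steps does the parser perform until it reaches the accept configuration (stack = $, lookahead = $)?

step 1: stack=$ <S>  input=r r w r r w $  — expand <S> -> <C> <C> <H>
step 2: stack=$ <H> <C> <C>  input=r r w r r w $  — expand <C> -> r r w
step 3: stack=$ <H> <C> w r r  input=r r w r r w $  — match r
step 4: stack=$ <H> <C> w r  input=r w r r w $  — match r
step 5: stack=$ <H> <C> w  input=w r r w $  — match w
step 6: stack=$ <H> <C>  input=r r w $  — expand <C> -> r r w
step 7: stack=$ <H> w r r  input=r r w $  — match r
step 8: stack=$ <H> w r  input=r w $  — match r
step 9: stack=$ <H> w  input=w $  — match w
step 10: stack=$ <H>  input=$  — expand <H> -> λ
Accept reached after 10 steps.

10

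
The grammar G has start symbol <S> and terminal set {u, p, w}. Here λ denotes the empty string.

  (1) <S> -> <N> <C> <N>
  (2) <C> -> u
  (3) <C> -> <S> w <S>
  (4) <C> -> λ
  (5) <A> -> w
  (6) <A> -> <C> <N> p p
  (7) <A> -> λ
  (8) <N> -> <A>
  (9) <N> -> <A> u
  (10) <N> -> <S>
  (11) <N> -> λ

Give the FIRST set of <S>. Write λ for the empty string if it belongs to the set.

{λ, p, u, w}

FIRST(<S>) = {λ, p, u, w}  (via <N> <C> <N>)
FIRST(<C>) = {λ, p, u, w}  (via <S> w <S>)
FIRST(<A>) = {λ, p, u, w}  (via <C> <N> p p)
FIRST(<N>) = {λ, p, u, w}  (via <A>, <A> u, <S>)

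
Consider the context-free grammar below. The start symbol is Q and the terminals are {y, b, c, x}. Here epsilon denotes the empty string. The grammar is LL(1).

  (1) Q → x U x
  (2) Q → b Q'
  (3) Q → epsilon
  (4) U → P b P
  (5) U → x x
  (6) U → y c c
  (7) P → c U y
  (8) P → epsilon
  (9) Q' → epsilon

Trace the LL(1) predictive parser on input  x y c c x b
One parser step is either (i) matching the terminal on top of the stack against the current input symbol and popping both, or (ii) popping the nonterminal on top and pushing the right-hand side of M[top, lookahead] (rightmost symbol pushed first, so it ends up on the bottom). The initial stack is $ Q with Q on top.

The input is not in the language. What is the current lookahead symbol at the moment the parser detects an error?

b

     Stack      Input          Action
  1  $ Q        x y c c x b $  expand Q → x U x
  2  $ x U x    x y c c x b $  match x
  3  $ x U      y c c x b $    expand U → y c c
  4  $ x c c y  y c c x b $    match y
  5  $ x c c    c c x b $      match c
  6  $ x c      c x b $        match c
  7  $ x        x b $          match x
  8  $          b $            error: stack empty but input remains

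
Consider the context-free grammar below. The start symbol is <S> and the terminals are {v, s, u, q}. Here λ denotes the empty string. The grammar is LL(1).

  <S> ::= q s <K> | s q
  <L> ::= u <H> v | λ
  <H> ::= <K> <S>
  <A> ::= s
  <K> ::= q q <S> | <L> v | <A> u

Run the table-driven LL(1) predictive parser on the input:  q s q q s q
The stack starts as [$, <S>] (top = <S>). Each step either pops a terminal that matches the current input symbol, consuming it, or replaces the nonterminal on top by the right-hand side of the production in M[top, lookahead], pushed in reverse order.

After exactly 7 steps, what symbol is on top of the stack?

s

step 1: stack=$ <S>  input=q s q q s q $  — expand <S> ::= q s <K>
step 2: stack=$ <K> s q  input=q s q q s q $  — match q
step 3: stack=$ <K> s  input=s q q s q $  — match s
step 4: stack=$ <K>  input=q q s q $  — expand <K> ::= q q <S>
step 5: stack=$ <S> q q  input=q q s q $  — match q
step 6: stack=$ <S> q  input=q s q $  — match q
step 7: stack=$ <S>  input=s q $  — expand <S> ::= s q
Stack after step 7: $ q s (top = s).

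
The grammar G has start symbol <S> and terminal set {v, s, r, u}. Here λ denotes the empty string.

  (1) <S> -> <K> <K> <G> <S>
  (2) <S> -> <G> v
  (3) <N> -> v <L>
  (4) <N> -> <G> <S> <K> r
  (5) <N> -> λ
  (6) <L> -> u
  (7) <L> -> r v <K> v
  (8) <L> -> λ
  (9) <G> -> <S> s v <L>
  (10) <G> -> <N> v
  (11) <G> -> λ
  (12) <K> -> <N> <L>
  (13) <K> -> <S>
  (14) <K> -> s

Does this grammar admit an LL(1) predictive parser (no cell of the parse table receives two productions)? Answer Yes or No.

FIRST(<S>) = {r, s, u, v}
FIRST(<N>) = {λ, r, s, u, v}
FIRST(<L>) = {λ, r, u}
FIRST(<G>) = {λ, r, s, u, v}
FIRST(<K>) = {λ, r, s, u, v}
FOLLOW(<S>) = {$, r, s, u, v}
FOLLOW(<N>) = {r, s, u, v}
FOLLOW(<L>) = {r, s, u, v}
FOLLOW(<G>) = {r, s, u, v}
FOLLOW(<K>) = {r, s, u, v}
Cell M[<G>, r] receives both <G> -> <S> s v <L> and <G> -> <N> v and <G> -> λ — the grammar is not LL(1).

No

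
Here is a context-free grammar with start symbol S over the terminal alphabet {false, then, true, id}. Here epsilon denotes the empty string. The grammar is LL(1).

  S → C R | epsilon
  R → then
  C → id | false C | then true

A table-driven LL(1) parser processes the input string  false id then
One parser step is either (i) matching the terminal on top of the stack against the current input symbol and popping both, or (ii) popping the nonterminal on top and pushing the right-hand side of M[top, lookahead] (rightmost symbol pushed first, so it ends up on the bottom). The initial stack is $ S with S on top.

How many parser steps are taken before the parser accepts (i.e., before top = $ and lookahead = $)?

7

step 1: stack=$ S  input=false id then $  — expand S → C R
step 2: stack=$ R C  input=false id then $  — expand C → false C
step 3: stack=$ R C false  input=false id then $  — match false
step 4: stack=$ R C  input=id then $  — expand C → id
step 5: stack=$ R id  input=id then $  — match id
step 6: stack=$ R  input=then $  — expand R → then
step 7: stack=$ then  input=then $  — match then
Accept reached after 7 steps.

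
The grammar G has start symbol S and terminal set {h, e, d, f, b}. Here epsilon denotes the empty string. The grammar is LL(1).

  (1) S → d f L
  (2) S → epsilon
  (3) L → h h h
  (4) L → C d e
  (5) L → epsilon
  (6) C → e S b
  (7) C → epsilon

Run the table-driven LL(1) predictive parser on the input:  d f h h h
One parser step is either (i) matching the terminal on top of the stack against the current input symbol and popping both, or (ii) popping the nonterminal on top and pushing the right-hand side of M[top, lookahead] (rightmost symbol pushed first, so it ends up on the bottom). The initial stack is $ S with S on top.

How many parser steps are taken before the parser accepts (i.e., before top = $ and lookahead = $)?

     Stack    Input        Action
  1  $ S      d f h h h $  expand S → d f L
  2  $ L f d  d f h h h $  match d
  3  $ L f    f h h h $    match f
  4  $ L      h h h $      expand L → h h h
  5  $ h h h  h h h $      match h
  6  $ h h    h h $        match h
  7  $ h      h $          match h
Accept reached after 7 steps.

7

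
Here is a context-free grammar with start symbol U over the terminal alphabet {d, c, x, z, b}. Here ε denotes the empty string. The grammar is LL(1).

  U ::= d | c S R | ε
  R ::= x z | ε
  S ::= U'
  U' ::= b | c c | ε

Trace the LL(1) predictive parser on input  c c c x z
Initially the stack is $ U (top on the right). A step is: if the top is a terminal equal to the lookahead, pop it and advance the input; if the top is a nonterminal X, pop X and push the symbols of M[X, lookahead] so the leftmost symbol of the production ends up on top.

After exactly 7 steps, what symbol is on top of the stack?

step 1: stack=$ U  input=c c c x z $  — expand U ::= c S R
step 2: stack=$ R S c  input=c c c x z $  — match c
step 3: stack=$ R S  input=c c x z $  — expand S ::= U'
step 4: stack=$ R U'  input=c c x z $  — expand U' ::= c c
step 5: stack=$ R c c  input=c c x z $  — match c
step 6: stack=$ R c  input=c x z $  — match c
step 7: stack=$ R  input=x z $  — expand R ::= x z
Stack after step 7: $ z x (top = x).

x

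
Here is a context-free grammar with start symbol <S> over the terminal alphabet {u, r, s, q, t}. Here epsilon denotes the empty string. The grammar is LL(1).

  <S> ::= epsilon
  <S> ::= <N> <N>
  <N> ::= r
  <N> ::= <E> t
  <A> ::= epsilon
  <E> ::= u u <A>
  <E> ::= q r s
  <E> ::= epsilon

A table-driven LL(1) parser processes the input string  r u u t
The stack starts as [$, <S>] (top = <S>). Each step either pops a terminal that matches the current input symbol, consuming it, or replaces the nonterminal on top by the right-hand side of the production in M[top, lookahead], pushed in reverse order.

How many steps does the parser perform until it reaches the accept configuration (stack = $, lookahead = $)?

     Stack        Input      Action
  1  $ <S>        r u u t $  expand <S> ::= <N> <N>
  2  $ <N> <N>    r u u t $  expand <N> ::= r
  3  $ <N> r      r u u t $  match r
  4  $ <N>        u u t $    expand <N> ::= <E> t
  5  $ t <E>      u u t $    expand <E> ::= u u <A>
  6  $ t <A> u u  u u t $    match u
  7  $ t <A> u    u t $      match u
  8  $ t <A>      t $        expand <A> ::= epsilon
  9  $ t          t $        match t
Accept reached after 9 steps.

9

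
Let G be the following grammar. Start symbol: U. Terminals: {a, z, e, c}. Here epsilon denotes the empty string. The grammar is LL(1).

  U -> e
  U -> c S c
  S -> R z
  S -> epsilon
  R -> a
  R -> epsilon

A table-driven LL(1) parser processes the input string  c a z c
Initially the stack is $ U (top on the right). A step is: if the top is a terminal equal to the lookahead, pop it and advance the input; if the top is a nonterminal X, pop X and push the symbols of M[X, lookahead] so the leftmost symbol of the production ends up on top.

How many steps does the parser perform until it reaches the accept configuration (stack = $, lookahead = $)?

step 1: stack=$ U  input=c a z c $  — expand U -> c S c
step 2: stack=$ c S c  input=c a z c $  — match c
step 3: stack=$ c S  input=a z c $  — expand S -> R z
step 4: stack=$ c z R  input=a z c $  — expand R -> a
step 5: stack=$ c z a  input=a z c $  — match a
step 6: stack=$ c z  input=z c $  — match z
step 7: stack=$ c  input=c $  — match c
Accept reached after 7 steps.

7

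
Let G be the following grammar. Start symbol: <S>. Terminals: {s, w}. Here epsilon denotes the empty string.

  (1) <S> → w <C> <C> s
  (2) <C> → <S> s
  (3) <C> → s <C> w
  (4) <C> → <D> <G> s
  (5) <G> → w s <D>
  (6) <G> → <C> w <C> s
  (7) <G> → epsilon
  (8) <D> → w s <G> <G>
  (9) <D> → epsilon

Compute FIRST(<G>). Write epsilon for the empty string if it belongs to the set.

{epsilon, s, w}

FIRST(<S>) = {w}
FIRST(<D>) = {epsilon, w}
FIRST(<C>) = {s, w}  (via <S> s, <D> <G> s)
FIRST(<G>) = {epsilon, s, w}  (via <C> w <C> s)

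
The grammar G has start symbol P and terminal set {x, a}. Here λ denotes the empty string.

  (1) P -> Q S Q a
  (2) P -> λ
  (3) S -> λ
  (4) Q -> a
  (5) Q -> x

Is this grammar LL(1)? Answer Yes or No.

FIRST(P) = {λ, a, x}
FIRST(S) = {λ}
FIRST(Q) = {a, x}
FOLLOW(P) = {$}
FOLLOW(S) = {a, x}
FOLLOW(Q) = {a, x}
Each cell of M receives at most one production.

Yes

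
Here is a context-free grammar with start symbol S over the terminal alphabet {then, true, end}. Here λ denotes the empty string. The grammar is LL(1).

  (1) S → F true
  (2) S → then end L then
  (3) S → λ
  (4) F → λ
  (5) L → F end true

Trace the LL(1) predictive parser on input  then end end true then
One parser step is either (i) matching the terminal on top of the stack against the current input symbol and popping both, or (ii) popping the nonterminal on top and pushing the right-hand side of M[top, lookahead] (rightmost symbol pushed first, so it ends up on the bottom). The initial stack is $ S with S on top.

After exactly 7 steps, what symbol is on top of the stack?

then

step 1: stack=$ S  input=then end end true then $  — expand S → then end L then
step 2: stack=$ then L end then  input=then end end true then $  — match then
step 3: stack=$ then L end  input=end end true then $  — match end
step 4: stack=$ then L  input=end true then $  — expand L → F end true
step 5: stack=$ then true end F  input=end true then $  — expand F → λ
step 6: stack=$ then true end  input=end true then $  — match end
step 7: stack=$ then true  input=true then $  — match true
Stack after step 7: $ then (top = then).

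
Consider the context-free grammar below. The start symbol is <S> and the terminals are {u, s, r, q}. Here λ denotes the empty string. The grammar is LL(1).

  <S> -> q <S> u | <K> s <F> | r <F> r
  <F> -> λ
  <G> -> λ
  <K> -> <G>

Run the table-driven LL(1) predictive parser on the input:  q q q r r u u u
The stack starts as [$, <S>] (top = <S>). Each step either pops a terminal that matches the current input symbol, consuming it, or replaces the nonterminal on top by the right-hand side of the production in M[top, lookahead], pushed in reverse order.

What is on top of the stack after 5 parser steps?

q

step 1: stack=$ <S>  input=q q q r r u u u $  — expand <S> -> q <S> u
step 2: stack=$ u <S> q  input=q q q r r u u u $  — match q
step 3: stack=$ u <S>  input=q q r r u u u $  — expand <S> -> q <S> u
step 4: stack=$ u u <S> q  input=q q r r u u u $  — match q
step 5: stack=$ u u <S>  input=q r r u u u $  — expand <S> -> q <S> u
Stack after step 5: $ u u u <S> q (top = q).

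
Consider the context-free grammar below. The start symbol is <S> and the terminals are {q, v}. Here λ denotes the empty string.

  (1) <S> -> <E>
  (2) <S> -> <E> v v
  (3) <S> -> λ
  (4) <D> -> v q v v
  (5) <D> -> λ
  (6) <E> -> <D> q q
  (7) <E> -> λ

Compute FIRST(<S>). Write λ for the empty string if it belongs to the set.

{λ, q, v}

FIRST(<D>): from <D>->v q v v we get {v}; from <D>->λ we get {λ}. So FIRST(<D>) = {λ, v}.
FIRST(<E>): from <E>-><D> q q we get {q, v}; from <E>->λ we get {λ}. So FIRST(<E>) = {λ, q, v}.
FIRST(<S>): from <S>-><E> we get {λ, q, v}; from <S>-><E> v v we get {q, v}; from <S>->λ we get {λ}. So FIRST(<S>) = {λ, q, v}.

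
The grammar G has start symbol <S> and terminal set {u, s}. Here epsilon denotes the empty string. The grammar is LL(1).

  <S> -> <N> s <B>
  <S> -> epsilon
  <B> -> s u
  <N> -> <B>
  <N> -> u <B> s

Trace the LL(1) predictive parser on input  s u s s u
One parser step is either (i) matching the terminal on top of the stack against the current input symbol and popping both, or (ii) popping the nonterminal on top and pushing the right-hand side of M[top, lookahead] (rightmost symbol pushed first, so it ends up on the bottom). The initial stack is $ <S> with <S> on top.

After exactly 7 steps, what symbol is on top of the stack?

     Stack        Input        Action
  1  $ <S>        s u s s u $  expand <S> -> <N> s <B>
  2  $ <B> s <N>  s u s s u $  expand <N> -> <B>
  3  $ <B> s <B>  s u s s u $  expand <B> -> s u
  4  $ <B> s u s  s u s s u $  match s
  5  $ <B> s u    u s s u $    match u
  6  $ <B> s      s s u $      match s
  7  $ <B>        s u $        expand <B> -> s u
Stack after step 7: $ u s (top = s).

s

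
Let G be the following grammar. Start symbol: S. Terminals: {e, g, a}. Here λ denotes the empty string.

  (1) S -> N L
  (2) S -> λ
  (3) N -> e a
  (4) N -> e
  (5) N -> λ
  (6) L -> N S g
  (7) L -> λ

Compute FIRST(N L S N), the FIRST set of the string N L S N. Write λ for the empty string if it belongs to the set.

FIRST(N) = {λ, e}
FIRST(S) = {λ, e, g}  (via N L)
FIRST(L) = {λ, e, g}  (via N S g)
FIRST(N L S N): take FIRST of each symbol in turn, carrying on past any symbol whose FIRST contains λ; result {λ, e, g}.

{λ, e, g}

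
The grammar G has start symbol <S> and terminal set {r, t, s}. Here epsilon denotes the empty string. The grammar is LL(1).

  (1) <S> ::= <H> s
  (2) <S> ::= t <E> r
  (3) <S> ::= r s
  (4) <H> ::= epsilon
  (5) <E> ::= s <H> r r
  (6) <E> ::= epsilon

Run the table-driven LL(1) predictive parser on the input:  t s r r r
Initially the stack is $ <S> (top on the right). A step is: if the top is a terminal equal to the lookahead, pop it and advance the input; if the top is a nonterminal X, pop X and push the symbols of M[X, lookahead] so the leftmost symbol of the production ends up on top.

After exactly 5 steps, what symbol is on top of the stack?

step 1: stack=$ <S>  input=t s r r r $  — expand <S> ::= t <E> r
step 2: stack=$ r <E> t  input=t s r r r $  — match t
step 3: stack=$ r <E>  input=s r r r $  — expand <E> ::= s <H> r r
step 4: stack=$ r r r <H> s  input=s r r r $  — match s
step 5: stack=$ r r r <H>  input=r r r $  — expand <H> ::= epsilon
Stack after step 5: $ r r r (top = r).

r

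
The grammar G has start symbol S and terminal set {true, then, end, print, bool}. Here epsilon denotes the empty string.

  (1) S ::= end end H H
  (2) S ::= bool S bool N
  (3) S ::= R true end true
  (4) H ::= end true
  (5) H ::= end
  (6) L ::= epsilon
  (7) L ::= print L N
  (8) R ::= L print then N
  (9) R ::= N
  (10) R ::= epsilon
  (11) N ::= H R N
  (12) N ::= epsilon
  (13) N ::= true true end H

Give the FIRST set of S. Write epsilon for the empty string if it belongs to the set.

FIRST(H) = {end}
FIRST(L) = {epsilon, print}
FIRST(N) = {epsilon, end, true}  (via H R N)
FIRST(R) = {epsilon, end, print, true}  (via L print then N, N)
FIRST(S) = {bool, end, print, true}  (via R true end true)

{bool, end, print, true}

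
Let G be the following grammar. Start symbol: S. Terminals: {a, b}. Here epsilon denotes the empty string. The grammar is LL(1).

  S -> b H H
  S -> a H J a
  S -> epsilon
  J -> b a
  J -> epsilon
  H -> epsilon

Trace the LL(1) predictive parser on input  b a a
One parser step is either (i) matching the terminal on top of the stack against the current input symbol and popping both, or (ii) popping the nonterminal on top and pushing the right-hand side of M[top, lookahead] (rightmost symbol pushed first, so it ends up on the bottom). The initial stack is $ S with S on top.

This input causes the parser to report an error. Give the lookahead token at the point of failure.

a

     Stack    Input    Action
  1  $ S      b a a $  expand S -> b H H
  2  $ H H b  b a a $  match b
  3  $ H H    a a $    expand H -> epsilon
  4  $ H      a a $    expand H -> epsilon
  5  $        a a $    error: stack empty but input remains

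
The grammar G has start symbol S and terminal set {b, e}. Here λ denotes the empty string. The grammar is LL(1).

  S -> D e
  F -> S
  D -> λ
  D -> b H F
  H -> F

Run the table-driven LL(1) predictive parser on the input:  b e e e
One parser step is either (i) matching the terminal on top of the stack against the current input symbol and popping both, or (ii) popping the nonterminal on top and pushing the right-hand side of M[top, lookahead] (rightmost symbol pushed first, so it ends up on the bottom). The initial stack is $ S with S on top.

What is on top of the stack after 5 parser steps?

S

step 1: stack=$ S  input=b e e e $  — expand S -> D e
step 2: stack=$ e D  input=b e e e $  — expand D -> b H F
step 3: stack=$ e F H b  input=b e e e $  — match b
step 4: stack=$ e F H  input=e e e $  — expand H -> F
step 5: stack=$ e F F  input=e e e $  — expand F -> S
Stack after step 5: $ e F S (top = S).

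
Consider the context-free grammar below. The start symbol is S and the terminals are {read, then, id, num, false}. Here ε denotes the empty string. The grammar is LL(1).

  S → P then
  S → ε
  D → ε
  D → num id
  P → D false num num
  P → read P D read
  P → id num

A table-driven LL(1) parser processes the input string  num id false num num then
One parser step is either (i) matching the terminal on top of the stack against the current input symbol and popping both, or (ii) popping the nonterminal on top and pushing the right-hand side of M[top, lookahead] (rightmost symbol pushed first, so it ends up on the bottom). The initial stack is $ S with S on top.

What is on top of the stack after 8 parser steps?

then

     Stack                        Input                        Action
  1  $ S                          num id false num num then $  expand S → P then
  2  $ then P                     num id false num num then $  expand P → D false num num
  3  $ then num num false D       num id false num num then $  expand D → num id
  4  $ then num num false id num  num id false num num then $  match num
  5  $ then num num false id      id false num num then $      match id
  6  $ then num num false         false num num then $         match false
  7  $ then num num               num num then $               match num
  8  $ then num                   num then $                   match num
Stack after step 8: $ then (top = then).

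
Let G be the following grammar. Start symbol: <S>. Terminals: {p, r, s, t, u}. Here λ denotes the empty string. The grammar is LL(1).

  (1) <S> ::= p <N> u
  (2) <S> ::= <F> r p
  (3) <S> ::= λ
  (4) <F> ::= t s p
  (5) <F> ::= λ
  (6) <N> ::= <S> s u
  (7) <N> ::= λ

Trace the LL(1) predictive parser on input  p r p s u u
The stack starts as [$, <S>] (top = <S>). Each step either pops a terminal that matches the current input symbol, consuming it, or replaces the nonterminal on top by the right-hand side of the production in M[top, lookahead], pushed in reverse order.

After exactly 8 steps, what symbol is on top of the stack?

step 1: stack=$ <S>  input=p r p s u u $  — expand <S> ::= p <N> u
step 2: stack=$ u <N> p  input=p r p s u u $  — match p
step 3: stack=$ u <N>  input=r p s u u $  — expand <N> ::= <S> s u
step 4: stack=$ u u s <S>  input=r p s u u $  — expand <S> ::= <F> r p
step 5: stack=$ u u s p r <F>  input=r p s u u $  — expand <F> ::= λ
step 6: stack=$ u u s p r  input=r p s u u $  — match r
step 7: stack=$ u u s p  input=p s u u $  — match p
step 8: stack=$ u u s  input=s u u $  — match s
Stack after step 8: $ u u (top = u).

u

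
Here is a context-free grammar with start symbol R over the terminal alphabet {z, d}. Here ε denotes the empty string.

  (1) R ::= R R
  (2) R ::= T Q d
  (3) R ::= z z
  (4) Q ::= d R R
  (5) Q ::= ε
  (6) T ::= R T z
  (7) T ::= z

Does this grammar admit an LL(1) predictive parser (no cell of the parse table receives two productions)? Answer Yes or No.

No

FIRST(R) = {z}
FIRST(Q) = {ε, d}
FIRST(T) = {z}
FOLLOW(R) = {$, d, z}
FOLLOW(Q) = {d}
FOLLOW(T) = {d, z}
Cell M[Q, d] receives both Q ::= d R R and Q ::= ε — the grammar is not LL(1).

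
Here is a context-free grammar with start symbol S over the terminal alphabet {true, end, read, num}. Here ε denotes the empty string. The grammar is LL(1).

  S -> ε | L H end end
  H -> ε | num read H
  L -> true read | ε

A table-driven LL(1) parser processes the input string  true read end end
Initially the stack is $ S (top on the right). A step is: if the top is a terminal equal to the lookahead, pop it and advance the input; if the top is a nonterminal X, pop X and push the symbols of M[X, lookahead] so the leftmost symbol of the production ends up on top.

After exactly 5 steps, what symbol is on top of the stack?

end

     Stack                  Input                Action
  1  $ S                    true read end end $  expand S -> L H end end
  2  $ end end H L          true read end end $  expand L -> true read
  3  $ end end H read true  true read end end $  match true
  4  $ end end H read       read end end $       match read
  5  $ end end H            end end $            expand H -> ε
Stack after step 5: $ end end (top = end).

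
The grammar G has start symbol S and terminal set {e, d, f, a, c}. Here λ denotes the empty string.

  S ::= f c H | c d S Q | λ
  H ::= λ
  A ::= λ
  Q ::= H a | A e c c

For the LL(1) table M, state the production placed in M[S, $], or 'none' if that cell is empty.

S ::= λ

FIRST(S) = {λ, c, f}
FIRST(H) = {λ}
FIRST(A) = {λ}
FIRST(Q) = {a, e}  (via H a, A e c c)
FOLLOW(S) includes $ since S is the start symbol.
FOLLOW(S): in S::=c d S Q, S is followed by Q with FIRST {a, e}. Thus FOLLOW(S) = {$, a, e}.
For S ::= f c H: FIRST(f c H) = {f}, so it goes in M[S, t] for t ∈ {f}.
For S ::= c d S Q: FIRST(c d S Q) = {c}, so it goes in M[S, t] for t ∈ {c}.
For S ::= λ: FIRST(λ) = {λ}, so it goes in M[S, t] for t ∈ {}; since λ ∈ FIRST, also for every t ∈ FOLLOW(S) = {$, a, e}.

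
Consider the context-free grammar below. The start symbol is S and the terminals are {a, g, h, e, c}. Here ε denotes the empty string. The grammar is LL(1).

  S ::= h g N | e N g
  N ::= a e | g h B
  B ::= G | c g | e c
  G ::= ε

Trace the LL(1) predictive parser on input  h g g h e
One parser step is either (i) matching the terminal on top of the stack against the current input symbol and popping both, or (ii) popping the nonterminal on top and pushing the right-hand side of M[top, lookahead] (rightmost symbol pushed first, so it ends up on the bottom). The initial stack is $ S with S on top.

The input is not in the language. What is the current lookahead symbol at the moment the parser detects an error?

     Stack    Input        Action
  1  $ S      h g g h e $  expand S ::= h g N
  2  $ N g h  h g g h e $  match h
  3  $ N g    g g h e $    match g
  4  $ N      g h e $      expand N ::= g h B
  5  $ B h g  g h e $      match g
  6  $ B h    h e $        match h
  7  $ B      e $          expand B ::= e c
  8  $ c e    e $          match e
  9  $ c      $            error: top is terminal c but lookahead is $

$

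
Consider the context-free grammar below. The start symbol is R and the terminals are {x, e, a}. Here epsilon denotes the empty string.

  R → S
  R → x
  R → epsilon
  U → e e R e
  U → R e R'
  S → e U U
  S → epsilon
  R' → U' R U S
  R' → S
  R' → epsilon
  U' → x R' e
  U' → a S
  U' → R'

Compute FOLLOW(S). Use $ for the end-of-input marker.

{$, e, x}

FIRST(S): from S→e U U we get {e}; from S→epsilon we get {epsilon}. So FIRST(S) = {epsilon, e}.
FIRST(R): from R→S we get {epsilon, e}; from R→x we get {x}; from R→epsilon we get {epsilon}. So FIRST(R) = {epsilon, e, x}.
FIRST(U): from U→e e R e we get {e}; from U→R e R' we get {e, x}. So FIRST(U) = {e, x}.
FIRST(R'): from R'→U' R U S we get {a, e, x}; from R'→S we get {epsilon, e}; from R'→epsilon we get {epsilon}. So FIRST(R') = {epsilon, a, e, x}.
FIRST(U'): from U'→x R' e we get {x}; from U'→a S we get {a}; from U'→R' we get {epsilon, a, e, x}. So FIRST(U') = {epsilon, a, e, x}.
FOLLOW(R) includes $ since R is the start symbol.
FOLLOW(R): in U→e e R e, R is followed by e with FIRST {e}; in U→R e R', R is followed by e R' with FIRST {e}; in R'→U' R U S, R is followed by U S with FIRST {e, x}. Thus FOLLOW(R) = {$, e, x}.
FOLLOW(U'): in R'→U' R U S, U' is followed by R U S with FIRST {e, x}. Thus FOLLOW(U') = {e, x}.
FOLLOW(U): in S→e U U (occurrence 1), U is followed by U with FIRST {e, x}; in S→e U U (occurrence 2), the suffix after U is empty, so FOLLOW(U) ⊇ FOLLOW(S) = {$, e, x}; in R'→U' R U S, U is followed by S with FIRST {epsilon, e}; in R'→U' R U S, the suffix after U is nullable, so FOLLOW(U) ⊇ FOLLOW(R') = {$, e, x}. Thus FOLLOW(U) = {$, e, x}.
FOLLOW(R'): in U→R e R', the suffix after R' is empty, so FOLLOW(R') ⊇ FOLLOW(U) = {$, e, x}; in U'→x R' e, R' is followed by e with FIRST {e}; in U'→R', the suffix after R' is empty, so FOLLOW(R') ⊇ FOLLOW(U') = {e, x}. Thus FOLLOW(R') = {$, e, x}.
FOLLOW(S): in R→S, the suffix after S is empty, so FOLLOW(S) ⊇ FOLLOW(R) = {$, e, x}; in R'→U' R U S, the suffix after S is empty, so FOLLOW(S) ⊇ FOLLOW(R') = {$, e, x}; in R'→S, the suffix after S is empty, so FOLLOW(S) ⊇ FOLLOW(R') = {$, e, x}; in U'→a S, the suffix after S is empty, so FOLLOW(S) ⊇ FOLLOW(U') = {e, x}. Thus FOLLOW(S) = {$, e, x}.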